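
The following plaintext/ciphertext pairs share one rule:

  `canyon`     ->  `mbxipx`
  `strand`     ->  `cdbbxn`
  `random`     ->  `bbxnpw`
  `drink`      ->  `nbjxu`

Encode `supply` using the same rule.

cvzzvi

Two shifts are in play — +1 for a/e/i/o/u, +10 for every other letter.
Applying it to supply: s(cons)+10=c, u(vowel)+1=v, p(cons)+10=z, p(cons)+10=z, l(cons)+10=v, y(cons)+10=i.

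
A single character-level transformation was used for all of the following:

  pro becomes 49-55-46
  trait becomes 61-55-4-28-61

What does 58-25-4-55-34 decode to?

p(#16)→49 and r(#18)→55: differences scale by 3, so n = 3·pos + 1. With a=1..z=26, the number is 3·pos + 1.
Undoing it on 58-25-4-55-34: 58→(58−1)÷3=19=s, 25→(25−1)÷3=8=h, 4→(4−1)÷3=1=a, 55→(55−1)÷3=18=r, 34→(34−1)÷3=11=k.

shark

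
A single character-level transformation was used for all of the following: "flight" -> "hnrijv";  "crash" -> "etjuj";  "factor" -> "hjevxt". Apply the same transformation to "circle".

The shift depends on letter class: consonant f→h is +2, but vowel i→r is +9. Vowels shift forward by 9 and consonants shift forward by 2.
On circle: c(cons)+2=e, i(vowel)+9=r, r(cons)+2=t, c(cons)+2=e, l(cons)+2=n, e(vowel)+9=n.

ertenn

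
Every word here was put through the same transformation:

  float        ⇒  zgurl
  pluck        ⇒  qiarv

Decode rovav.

pupil

The word is reversed, then every letter is shifted forward by 6.
Reversing it on rovav: shift back: r−6=l, o−6=i, v−6=p, a−6=u, v−6=p → lipup; then reverse → pupil.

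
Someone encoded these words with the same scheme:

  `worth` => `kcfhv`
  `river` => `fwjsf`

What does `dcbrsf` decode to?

ponder

Every letter moves 14 places later in the alphabet, wrapping around z→a.
Undoing it on dcbrsf: d−14=p, c−14=o, b−14=n, r−14=d, s−14=e, f−14=r.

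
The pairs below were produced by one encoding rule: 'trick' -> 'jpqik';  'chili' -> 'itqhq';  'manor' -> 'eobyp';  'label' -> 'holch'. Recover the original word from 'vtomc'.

phase

t(19)→j(9) and r(17)→p(15) fit y≡23x+14 (mod 26); the inverse of 23 mod 26 is 17. Each letter's alphabet position (a=0..z=25) is mapped through 23·x+14 mod 26 — an affine cipher.
Undoing it on vtomc: v(21)→17·(21−14)≡15=p; t(19)→17·(19−14)≡7=h; o(14)→17·(14−14)≡0=a; m(12)→17·(12−14)≡18=s; c(2)→17·(2−14)≡4=e (all mod 26).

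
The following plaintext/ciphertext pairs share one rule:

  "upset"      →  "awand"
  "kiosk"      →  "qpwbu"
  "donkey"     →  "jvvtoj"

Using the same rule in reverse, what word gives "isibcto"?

classic

In upset: u→a is +6, p→w is +7, s→a is +8, e→n is +9 — the shift increases by 1 each position. Each letter shifts forward by (position + 6), i.e. 6, 7, 8, … — the shift grows by one for each successive letter.
Decoding isibcto: i−6=c, s−7=l, i−8=a, b−9=s, c−10=s, t−11=i, o−12=c.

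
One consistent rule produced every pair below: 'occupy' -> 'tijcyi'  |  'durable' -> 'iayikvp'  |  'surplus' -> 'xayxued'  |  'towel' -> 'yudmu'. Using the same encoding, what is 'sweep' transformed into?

xclmy

In occupy: o→t is +5, c→i is +6, c→j is +7, u→c is +8 — the shift increases by 1 each position. Letter i (0-indexed) is shifted by i+5, so successive shifts are 5, 6, 7, ….
For sweep: s+5=x, w+6=c, e+7=l, e+8=m, p+9=y.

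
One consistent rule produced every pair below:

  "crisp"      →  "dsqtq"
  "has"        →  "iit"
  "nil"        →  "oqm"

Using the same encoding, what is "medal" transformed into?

nmeim

The shift depends on letter class: consonant c→d is +1, but vowel i→q is +8. Vowels shift forward by 8 and consonants shift forward by 1.
On medal: m(cons)+1=n, e(vowel)+8=m, d(cons)+1=e, a(vowel)+8=i, l(cons)+1=m.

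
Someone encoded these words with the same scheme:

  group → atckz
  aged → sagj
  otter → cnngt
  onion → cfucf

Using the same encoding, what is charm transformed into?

mxsti

g(6)→a(0) and r(17)→t(19) fit y≡23x+18 (mod 26); the inverse of 23 mod 26 is 17. Treating letters as 0–25, the rule is x ↦ 23x + 18 (mod 26).
Applying it to charm: c(2)→23·2+18≡12=m; h(7)→23·7+18≡23=x; a(0)→23·0+18≡18=s; r(17)→23·17+18≡19=t; m(12)→23·12+18≡8=i (all mod 26).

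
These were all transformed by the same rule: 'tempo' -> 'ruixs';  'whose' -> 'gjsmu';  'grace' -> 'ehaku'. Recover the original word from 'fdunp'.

t(19)→r(17) and e(4)→u(20) fit y≡5x+0 (mod 26); the inverse of 5 mod 26 is 21. Each letter's alphabet position (a=0..z=25) is mapped through 5·x+0 mod 26 — an affine cipher.
Reversing it on fdunp: f(5)→21·(5−0)≡1=b; d(3)→21·(3−0)≡11=l; u(20)→21·(20−0)≡4=e; n(13)→21·(13−0)≡13=n; p(15)→21·(15−0)≡3=d (all mod 26).

blend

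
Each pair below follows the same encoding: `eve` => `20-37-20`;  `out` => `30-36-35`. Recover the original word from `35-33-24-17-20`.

tribe

e is letter #5 and maps to 20: an offset of 15. Each letter is replaced by its alphabet position (a=1..z=26) + 15.
Undoing it on 35-33-24-17-20: 35→(35−15)÷1=20=t, 33→(33−15)÷1=18=r, 24→(24−15)÷1=9=i, 17→(17−15)÷1=2=b, 20→(20−15)÷1=5=e.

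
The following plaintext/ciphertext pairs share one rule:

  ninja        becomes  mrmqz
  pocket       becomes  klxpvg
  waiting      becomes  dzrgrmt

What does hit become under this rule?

srg

This is the alphabet-reversal cipher (Atbash): a becomes z, b becomes y, etc.
Applying it to hit: h↔s, i↔r, t↔g.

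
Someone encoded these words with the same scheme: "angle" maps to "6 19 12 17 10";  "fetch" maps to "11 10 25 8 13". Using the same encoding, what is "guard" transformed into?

a is letter #1 and maps to 6: an offset of 5. Letters become their 1-based position plus 5 (so a→6, b→7, …).
Applying it to guard: g=7→12, u=21→26, a=1→6, r=18→23, d=4→9.

12 26 6 23 9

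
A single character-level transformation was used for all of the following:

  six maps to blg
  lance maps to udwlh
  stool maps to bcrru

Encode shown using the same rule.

bqrfw

Two shifts are in play — +3 for a/e/i/o/u, +9 for every other letter.
For shown: s(cons)+9=b, h(cons)+9=q, o(vowel)+3=r, w(cons)+9=f, n(cons)+9=w.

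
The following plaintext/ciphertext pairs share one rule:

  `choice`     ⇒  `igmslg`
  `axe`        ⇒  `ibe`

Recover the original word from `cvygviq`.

The word is reversed, then every letter is shifted forward by 4.
Decoding cvygviq: shift back: c−4=y, v−4=r, y−4=u, g−4=c, v−4=r, i−4=e, q−4=m → yrucrem; then reverse → mercury.

mercury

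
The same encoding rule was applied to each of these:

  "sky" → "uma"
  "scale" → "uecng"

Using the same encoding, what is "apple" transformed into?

Compare letters: s→u is +2, k→m is +2, y→a is +2 — a constant shift. Each letter is shifted forward by 2 in the alphabet (a Caesar shift of +2).
For apple: a+2=c, p+2=r, p+2=r, l+2=n, e+2=g.

crrng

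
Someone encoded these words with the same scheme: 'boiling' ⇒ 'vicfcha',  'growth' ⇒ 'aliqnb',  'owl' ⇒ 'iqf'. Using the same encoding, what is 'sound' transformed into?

Compare letters: b→v is +20, o→i is +20, i→c is +20 — a constant shift. This is a Caesar cipher with shift 20.
Applying it to sound: s+20=m, o+20=i, u+20=o, n+20=h, d+20=x.

miohx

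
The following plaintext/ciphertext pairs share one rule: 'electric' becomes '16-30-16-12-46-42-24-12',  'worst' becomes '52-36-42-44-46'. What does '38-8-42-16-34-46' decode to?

parent

e(#5)→16 and l(#12)→30: differences scale by 2, so n = 2·pos + 6. With a=1..z=26, the number is 2·pos + 6.
Reversing it on 38-8-42-16-34-46: 38→(38−6)÷2=16=p, 8→(8−6)÷2=1=a, 42→(42−6)÷2=18=r, 16→(16−6)÷2=5=e, 34→(34−6)÷2=14=n, 46→(46−6)÷2=20=t.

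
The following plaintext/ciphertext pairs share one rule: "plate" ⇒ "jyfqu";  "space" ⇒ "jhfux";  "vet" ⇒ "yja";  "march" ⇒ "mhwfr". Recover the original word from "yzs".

The output letters match the input read backwards, each shifted +5: plate reversed is etalp. Read the word backwards and shift each letter +5.
Undoing it on yzs: shift back: y−5=t, z−5=u, s−5=n → tun; then reverse → nut.

nut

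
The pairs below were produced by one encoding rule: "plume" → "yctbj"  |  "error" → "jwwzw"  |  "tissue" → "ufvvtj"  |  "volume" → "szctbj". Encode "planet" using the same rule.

p(15)→y(24) and l(11)→c(2) fit y≡25x+13 (mod 26); the inverse of 25 mod 26 is 25. This is an affine cipher: with a=0,…,z=25, each position x becomes (25x+13) mod 26.
Applying it to planet: p(15)→25·15+13≡24=y; l(11)→25·11+13≡2=c; a(0)→25·0+13≡13=n; n(13)→25·13+13≡0=a; e(4)→25·4+13≡9=j; t(19)→25·19+13≡20=u (all mod 26).

ycnaju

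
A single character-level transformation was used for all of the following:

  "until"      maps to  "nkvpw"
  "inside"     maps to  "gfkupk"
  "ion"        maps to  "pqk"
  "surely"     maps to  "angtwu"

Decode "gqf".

Read the word backwards and shift each letter +2.
Decoding gqf: shift back: g−2=e, q−2=o, f−2=d → eod; then reverse → doe.

doe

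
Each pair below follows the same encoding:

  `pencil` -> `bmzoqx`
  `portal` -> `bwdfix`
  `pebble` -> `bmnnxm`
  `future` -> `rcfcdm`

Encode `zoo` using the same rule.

lww

The shift depends on letter class: consonant p→b is +12, but vowel e→m is +8. Two shifts are in play — +8 for a/e/i/o/u, +12 for every other letter.
Applying it to zoo: z(cons)+12=l, o(vowel)+8=w, o(vowel)+8=w.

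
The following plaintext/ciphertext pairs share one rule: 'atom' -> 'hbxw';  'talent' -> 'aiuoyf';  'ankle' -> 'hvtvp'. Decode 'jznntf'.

credit

In atom: a→h is +7, t→b is +8, o→x is +9, m→w is +10 — the shift increases by 1 each position. Letter i (0-indexed) is shifted by i+7, so successive shifts are 7, 8, 9, ….
Decoding jznntf: j−7=c, z−8=r, n−9=e, n−10=d, t−11=i, f−12=t.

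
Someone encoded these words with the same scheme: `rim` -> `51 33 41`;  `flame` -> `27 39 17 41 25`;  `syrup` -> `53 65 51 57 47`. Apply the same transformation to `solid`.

53 45 39 33 23

The formula is n = 2×(alphabet index, a=1) + 15.
On solid: s=19→53, o=15→45, l=12→39, i=9→33, d=4→23.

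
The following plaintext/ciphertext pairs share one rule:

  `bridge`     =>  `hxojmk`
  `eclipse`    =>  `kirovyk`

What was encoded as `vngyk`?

phase

Compare letters: b→h is +6, r→x is +6, i→o is +6 — a constant shift. It's a constant shift of +6 (ROT6).
Undoing it on vngyk: v−6=p, n−6=h, g−6=a, y−6=s, k−6=e.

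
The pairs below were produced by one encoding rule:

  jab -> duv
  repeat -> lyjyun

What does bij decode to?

This is a Caesar cipher with shift 20.
Reversing it on bij: b−20=h, i−20=o, j−20=p.

hop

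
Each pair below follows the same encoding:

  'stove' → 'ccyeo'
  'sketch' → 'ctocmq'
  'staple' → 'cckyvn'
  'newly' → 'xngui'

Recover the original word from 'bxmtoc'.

Shifts by position in stove: pos 0: s→c (+10), pos 1: t→c (+9), pos 2: o→y (+10), pos 3: v→e (+9) — repeating every 2. It's a Vigenère-style cipher with numeric key [10,9]: position i shifts by key[i mod 2].
Undoing it on bxmtoc: b−10=r, x−9=o, m−10=c, t−9=k, o−10=e, c−9=t.

rocket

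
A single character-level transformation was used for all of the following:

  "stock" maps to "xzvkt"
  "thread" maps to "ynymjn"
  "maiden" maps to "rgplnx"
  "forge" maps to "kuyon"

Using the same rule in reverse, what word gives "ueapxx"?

python

In stock: s→x is +5, t→z is +6, o→v is +7, c→k is +8 — the shift increases by 1 each position. The shift increases by 1 at each position, starting from +5: 5, 6, 7, ….
Decoding ueapxx: u−5=p, e−6=y, a−7=t, p−8=h, x−9=o, x−10=n.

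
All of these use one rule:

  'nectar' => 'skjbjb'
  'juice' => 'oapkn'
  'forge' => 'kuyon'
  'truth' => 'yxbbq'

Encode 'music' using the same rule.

razql

The shift increases by 1 at each position, starting from +5: 5, 6, 7, ….
For music: m+5=r, u+6=a, s+7=z, i+8=q, c+9=l.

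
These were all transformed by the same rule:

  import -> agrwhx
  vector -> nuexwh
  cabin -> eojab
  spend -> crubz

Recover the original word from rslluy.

pulley

i(8)→a(0) and m(12)→g(6) fit y≡21x+14 (mod 26); the inverse of 21 mod 26 is 5. This is an affine cipher: with a=0,…,z=25, each position x becomes (21x+14) mod 26.
Reversing it on rslluy: r(17)→5·(17−14)≡15=p; s(18)→5·(18−14)≡20=u; l(11)→5·(11−14)≡11=l; l(11)→5·(11−14)≡11=l; u(20)→5·(20−14)≡4=e; y(24)→5·(24−14)≡24=y (all mod 26).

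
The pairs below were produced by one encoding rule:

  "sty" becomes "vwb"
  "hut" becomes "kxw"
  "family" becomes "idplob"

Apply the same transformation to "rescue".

Compare letters: s→v is +3, t→w is +3, y→b is +3 — a constant shift. It's a constant shift of +3 (ROT3).
For rescue: r+3=u, e+3=h, s+3=v, c+3=f, u+3=x, e+3=h.

uhvfxh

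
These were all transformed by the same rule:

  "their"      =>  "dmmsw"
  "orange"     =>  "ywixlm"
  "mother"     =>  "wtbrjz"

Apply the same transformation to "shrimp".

Shifts by position in their: pos 0: t→d (+10), pos 1: h→m (+5), pos 2: e→m (+8), pos 3: i→s (+10), pos 4: r→w (+5) — repeating every 3. The shifts repeat in a cycle of length 3: positions 0,1,… shift by +10, +5, +8, then the pattern repeats.
Applying it to shrimp: s+10=c, h+5=m, r+8=z, i+10=s, m+5=r, p+8=x.

cmzsrx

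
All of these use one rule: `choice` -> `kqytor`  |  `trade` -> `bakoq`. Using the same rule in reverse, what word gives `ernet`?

In choice: c→k is +8, h→q is +9, o→y is +10, i→t is +11 — the shift increases by 1 each position. The shift increases by 1 at each position, starting from +8: 8, 9, 10, ….
Reversing it on ernet: e−8=w, r−9=i, n−10=d, e−11=t, t−12=h.

width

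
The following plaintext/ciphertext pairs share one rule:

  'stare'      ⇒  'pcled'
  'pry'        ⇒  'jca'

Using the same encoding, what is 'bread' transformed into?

olpcm

The output letters match the input read backwards, each shifted +11: stare reversed is erats. Read the word backwards and shift each letter +11.
Applying it to bread: reverse → daerb; then shift: d+11=o, a+11=l, e+11=p, r+11=c, b+11=m.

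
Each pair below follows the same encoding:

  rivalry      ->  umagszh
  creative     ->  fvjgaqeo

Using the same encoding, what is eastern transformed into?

In rivalry: r→u is +3, i→m is +4, v→a is +5, a→g is +6 — the shift increases by 1 each position. The shift increases by 1 at each position, starting from +3: 3, 4, 5, ….
On eastern: e+3=h, a+4=e, s+5=x, t+6=z, e+7=l, r+8=z, n+9=w.

hexzlzw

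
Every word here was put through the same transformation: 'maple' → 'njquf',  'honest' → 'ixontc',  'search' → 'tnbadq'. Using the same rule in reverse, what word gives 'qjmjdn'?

Shifts by position in maple: pos 0: m→n (+1), pos 1: a→j (+9), pos 2: p→q (+1), pos 3: l→u (+9) — repeating every 2. It's a Vigenère-style cipher with numeric key [1,9]: position i shifts by key[i mod 2].
Undoing it on qjmjdn: q−1=p, j−9=a, m−1=l, j−9=a, d−1=c, n−9=e.

palace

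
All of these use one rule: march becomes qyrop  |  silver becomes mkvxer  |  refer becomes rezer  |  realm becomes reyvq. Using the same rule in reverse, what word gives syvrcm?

walrus

This is an affine cipher: with a=0,…,z=25, each position x becomes (21x+24) mod 26.
Decoding syvrcm: s(18)→5·(18−24)≡22=w; y(24)→5·(24−24)≡0=a; v(21)→5·(21−24)≡11=l; r(17)→5·(17−24)≡17=r; c(2)→5·(2−24)≡20=u; m(12)→5·(12−24)≡18=s (all mod 26).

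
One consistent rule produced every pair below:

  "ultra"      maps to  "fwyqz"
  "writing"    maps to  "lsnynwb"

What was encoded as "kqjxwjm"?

The output letters match the input read backwards, each shifted +5: ultra reversed is artlu. The word is reversed, then every letter is shifted forward by 5.
Decoding kqjxwjm: shift back: k−5=f, q−5=l, j−5=e, x−5=s, w−5=r, j−5=e, m−5=h → flesreh; then reverse → herself.

herself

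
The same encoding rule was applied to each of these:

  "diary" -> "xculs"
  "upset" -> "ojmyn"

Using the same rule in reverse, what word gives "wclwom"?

circus

Every letter moves 20 places later in the alphabet, wrapping around z→a.
Undoing it on wclwom: w−20=c, c−20=i, l−20=r, w−20=c, o−20=u, m−20=s.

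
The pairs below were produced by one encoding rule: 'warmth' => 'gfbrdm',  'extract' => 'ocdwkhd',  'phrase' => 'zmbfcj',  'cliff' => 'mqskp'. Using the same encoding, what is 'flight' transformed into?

pqslry

Shifts by position in warmth: pos 0: w→g (+10), pos 1: a→f (+5), pos 2: r→b (+10), pos 3: m→r (+5) — repeating every 2. It's a Vigenère-style cipher with numeric key [10,5]: position i shifts by key[i mod 2].
On flight: f+10=p, l+5=q, i+10=s, g+5=l, h+10=r, t+5=y.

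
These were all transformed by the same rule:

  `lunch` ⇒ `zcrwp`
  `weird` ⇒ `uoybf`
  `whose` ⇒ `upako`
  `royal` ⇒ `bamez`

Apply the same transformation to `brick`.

nbywq

Each letter's alphabet position (a=0..z=25) is mapped through 9·x+4 mod 26 — an affine cipher.
On brick: b(1)→9·1+4≡13=n; r(17)→9·17+4≡1=b; i(8)→9·8+4≡24=y; c(2)→9·2+4≡22=w; k(10)→9·10+4≡16=q (all mod 26).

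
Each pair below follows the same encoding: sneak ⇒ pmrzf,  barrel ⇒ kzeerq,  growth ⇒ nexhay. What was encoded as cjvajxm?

s(18)→p(15) and n(13)→m(12) fit y≡11x+25 (mod 26); the inverse of 11 mod 26 is 19. Each letter's alphabet position (a=0..z=25) is mapped through 11·x+25 mod 26 — an affine cipher.
Undoing it on cjvajxm: c(2)→19·(2−25)≡5=f; j(9)→19·(9−25)≡8=i; v(21)→19·(21−25)≡2=c; a(0)→19·(0−25)≡19=t; j(9)→19·(9−25)≡8=i; x(23)→19·(23−25)≡14=o; m(12)→19·(12−25)≡13=n (all mod 26).

fiction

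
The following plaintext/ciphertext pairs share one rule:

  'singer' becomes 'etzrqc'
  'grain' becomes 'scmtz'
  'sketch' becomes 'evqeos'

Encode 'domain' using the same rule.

pzyluy

Shifts by position in singer: pos 0: s→e (+12), pos 1: i→t (+11), pos 2: n→z (+12), pos 3: g→r (+11) — repeating every 2. It's a Vigenère-style cipher with numeric key [12,11]: position i shifts by key[i mod 2].
On domain: d+12=p, o+11=z, m+12=y, a+11=l, i+12=u, n+11=y.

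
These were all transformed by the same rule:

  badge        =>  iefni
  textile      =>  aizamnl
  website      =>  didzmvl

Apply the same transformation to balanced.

ienhrelh

Shifts by position in badge: pos 0: b→i (+7), pos 1: a→e (+4), pos 2: d→f (+2), pos 3: g→n (+7), pos 4: e→i (+4) — repeating every 3. The shifts repeat in a cycle of length 3: positions 0,1,… shift by +7, +4, +2, then the pattern repeats.
Applying it to balanced: b+7=i, a+4=e, l+2=n, a+7=h, n+4=r, c+2=e, e+7=l, d+4=h.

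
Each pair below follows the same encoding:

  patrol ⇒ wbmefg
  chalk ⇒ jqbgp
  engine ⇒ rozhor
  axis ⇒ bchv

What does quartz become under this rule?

p(15)→w(22) and a(0)→b(1) fit y≡17x+1 (mod 26); the inverse of 17 mod 26 is 23. Treating letters as 0–25, the rule is x ↦ 17x + 1 (mod 26).
For quartz: q(16)→17·16+1≡13=n; u(20)→17·20+1≡3=d; a(0)→17·0+1≡1=b; r(17)→17·17+1≡4=e; t(19)→17·19+1≡12=m; z(25)→17·25+1≡10=k (all mod 26).

ndbemk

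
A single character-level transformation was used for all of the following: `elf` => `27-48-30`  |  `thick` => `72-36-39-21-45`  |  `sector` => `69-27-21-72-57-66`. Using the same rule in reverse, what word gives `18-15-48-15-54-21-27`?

e(#5)→27 and l(#12)→48: differences scale by 3, so n = 3·pos + 12. The formula is n = 3×(alphabet index, a=1) + 12.
Undoing it on 18-15-48-15-54-21-27: 18→(18−12)÷3=2=b, 15→(15−12)÷3=1=a, 48→(48−12)÷3=12=l, 15→(15−12)÷3=1=a, 54→(54−12)÷3=14=n, 21→(21−12)÷3=3=c, 27→(27−12)÷3=5=e.

balance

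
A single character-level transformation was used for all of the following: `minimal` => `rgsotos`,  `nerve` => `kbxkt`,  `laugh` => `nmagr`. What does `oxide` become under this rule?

kjodu

Read the word backwards and shift each letter +6.
For oxide: reverse → edixo; then shift: e+6=k, d+6=j, i+6=o, x+6=d, o+6=u.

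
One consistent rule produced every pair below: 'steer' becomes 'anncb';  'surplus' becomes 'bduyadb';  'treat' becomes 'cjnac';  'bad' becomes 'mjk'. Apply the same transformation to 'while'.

The word is reversed, then every letter is shifted forward by 9.
Applying it to while: reverse → elihw; then shift: e+9=n, l+9=u, i+9=r, h+9=q, w+9=f.

nurqf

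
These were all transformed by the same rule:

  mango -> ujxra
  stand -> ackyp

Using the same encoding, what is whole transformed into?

Each letter shifts forward by (position + 8), i.e. 8, 9, 10, … — the shift grows by one for each successive letter.
Applying it to whole: w+8=e, h+9=q, o+10=y, l+11=w, e+12=q.

eqywq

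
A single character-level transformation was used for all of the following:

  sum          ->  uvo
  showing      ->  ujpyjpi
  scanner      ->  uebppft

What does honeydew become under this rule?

jppfaffy

The shift depends on letter class: consonant s→u is +2, but vowel u→v is +1. Vowels shift forward by 1 and consonants shift forward by 2.
Applying it to honeydew: h(cons)+2=j, o(vowel)+1=p, n(cons)+2=p, e(vowel)+1=f, y(cons)+2=a, d(cons)+2=f, e(vowel)+1=f, w(cons)+2=y.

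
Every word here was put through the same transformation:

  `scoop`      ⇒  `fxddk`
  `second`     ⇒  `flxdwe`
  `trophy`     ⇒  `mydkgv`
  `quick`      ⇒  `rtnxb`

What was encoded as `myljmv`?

treaty

This is an affine cipher: with a=0,…,z=25, each position x becomes (7x+9) mod 26.
Reversing it on myljmv: m(12)→15·(12−9)≡19=t; y(24)→15·(24−9)≡17=r; l(11)→15·(11−9)≡4=e; j(9)→15·(9−9)≡0=a; m(12)→15·(12−9)≡19=t; v(21)→15·(21−9)≡24=y (all mod 26).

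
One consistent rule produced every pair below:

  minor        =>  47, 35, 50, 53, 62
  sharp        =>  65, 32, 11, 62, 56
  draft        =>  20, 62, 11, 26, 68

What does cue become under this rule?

m(#13)→47 and i(#9)→35: differences scale by 3, so n = 3·pos + 8. Each letter becomes 3×(its alphabet position, a=1..z=26) + 8.
On cue: c=3→17, u=21→71, e=5→23.

17, 71, 23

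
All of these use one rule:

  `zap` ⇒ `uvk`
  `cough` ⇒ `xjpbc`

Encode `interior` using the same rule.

diozmdjm

Compare letters: z→u is +21, a→v is +21, p→k is +21 — a constant shift. This is a Caesar cipher with shift 21.
For interior: i+21=d, n+21=i, t+21=o, e+21=z, r+21=m, i+21=d, o+21=j, r+21=m.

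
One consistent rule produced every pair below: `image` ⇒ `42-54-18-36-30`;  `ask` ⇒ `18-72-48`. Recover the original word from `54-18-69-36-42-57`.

i(#9)→42 and m(#13)→54: differences scale by 3, so n = 3·pos + 15. With a=1..z=26, the number is 3·pos + 15.
Decoding 54-18-69-36-42-57: 54→(54−15)÷3=13=m, 18→(18−15)÷3=1=a, 69→(69−15)÷3=18=r, 36→(36−15)÷3=7=g, 42→(42−15)÷3=9=i, 57→(57−15)÷3=14=n.

margin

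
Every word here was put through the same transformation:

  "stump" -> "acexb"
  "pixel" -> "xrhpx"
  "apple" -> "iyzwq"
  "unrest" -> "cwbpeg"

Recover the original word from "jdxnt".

Each letter shifts forward by (position + 8), i.e. 8, 9, 10, … — the shift grows by one for each successive letter.
Undoing it on jdxnt: j−8=b, d−9=u, x−10=n, n−11=c, t−12=h.

bunch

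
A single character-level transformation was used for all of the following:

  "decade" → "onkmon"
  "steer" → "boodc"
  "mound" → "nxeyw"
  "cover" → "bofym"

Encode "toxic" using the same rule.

mshyd

The output letters match the input read backwards, each shifted +10: decade reversed is edaced. Two steps: reverse the string, then apply a Caesar shift of +10.
On toxic: reverse → cixot; then shift: c+10=m, i+10=s, x+10=h, o+10=y, t+10=d.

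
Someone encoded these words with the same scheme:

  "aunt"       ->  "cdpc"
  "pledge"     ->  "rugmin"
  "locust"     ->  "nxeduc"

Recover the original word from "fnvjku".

detail

Shifts by position in aunt: pos 0: a→c (+2), pos 1: u→d (+9), pos 2: n→p (+2), pos 3: t→c (+9) — repeating every 2. The shifts repeat in a cycle of length 2: positions 0,1,… shift by +2, +9, then the pattern repeats.
Decoding fnvjku: f−2=d, n−9=e, v−2=t, j−9=a, k−2=i, u−9=l.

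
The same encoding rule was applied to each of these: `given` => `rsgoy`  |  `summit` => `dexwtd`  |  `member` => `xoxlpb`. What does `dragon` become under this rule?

oblqzx

Shifts by position in given: pos 0: g→r (+11), pos 1: i→s (+10), pos 2: v→g (+11), pos 3: e→o (+10) — repeating every 2. The shifts repeat in a cycle of length 2: positions 0,1,… shift by +11, +10, then the pattern repeats.
Applying it to dragon: d+11=o, r+10=b, a+11=l, g+10=q, o+11=z, n+10=x.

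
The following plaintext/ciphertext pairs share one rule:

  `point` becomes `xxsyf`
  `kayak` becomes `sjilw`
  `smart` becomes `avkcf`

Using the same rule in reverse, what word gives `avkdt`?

In point: p→x is +8, o→x is +9, i→s is +10, n→y is +11 — the shift increases by 1 each position. Letter i (0-indexed) is shifted by i+8, so successive shifts are 8, 9, 10, ….
Decoding avkdt: a−8=s, v−9=m, k−10=a, d−11=s, t−12=h.

smash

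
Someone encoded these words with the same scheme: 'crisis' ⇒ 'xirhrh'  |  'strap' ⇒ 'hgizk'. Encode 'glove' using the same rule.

Each pair mirrors across the alphabet (c↔x, r↔i, i↔r): positions sum to 25. Letters are reflected about the middle of the alphabet (position → 25−position): Atbash.
Applying it to glove: g↔t, l↔o, o↔l, v↔e, e↔v.

tolev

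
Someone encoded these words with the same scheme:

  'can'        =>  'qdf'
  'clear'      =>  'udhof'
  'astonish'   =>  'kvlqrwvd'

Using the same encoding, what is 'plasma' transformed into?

dpvdos

The output letters match the input read backwards, each shifted +3: can reversed is nac. Read the word backwards and shift each letter +3.
On plasma: reverse → amsalp; then shift: a+3=d, m+3=p, s+3=v, a+3=d, l+3=o, p+3=s.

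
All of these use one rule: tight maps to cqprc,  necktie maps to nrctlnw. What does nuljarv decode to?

miracle

The output letters match the input read backwards, each shifted +9: tight reversed is thgit. Read the word backwards and shift each letter +9.
Undoing it on nuljarv: shift back: n−9=e, u−9=l, l−9=c, j−9=a, a−9=r, r−9=i, v−9=m → elcarim; then reverse → miracle.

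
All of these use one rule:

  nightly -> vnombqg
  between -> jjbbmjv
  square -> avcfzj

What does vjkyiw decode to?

nectar

The shifts repeat in a cycle of length 2: positions 0,1,… shift by +8, +5, then the pattern repeats.
Undoing it on vjkyiw: v−8=n, j−5=e, k−8=c, y−5=t, i−8=a, w−5=r.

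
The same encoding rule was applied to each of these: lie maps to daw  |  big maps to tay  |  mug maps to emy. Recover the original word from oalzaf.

within

Compare letters: l→d is +18, i→a is +18, e→w is +18 — a constant shift. This is a Caesar cipher with shift 18.
Reversing it on oalzaf: o−18=w, a−18=i, l−18=t, z−18=h, a−18=i, f−18=n.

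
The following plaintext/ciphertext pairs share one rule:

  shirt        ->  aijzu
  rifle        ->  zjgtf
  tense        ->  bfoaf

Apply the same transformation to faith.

Shifts by position in shirt: pos 0: s→a (+8), pos 1: h→i (+1), pos 2: i→j (+1), pos 3: r→z (+8), pos 4: t→u (+1) — repeating every 3. The shifts repeat in a cycle of length 3: positions 0,1,… shift by +8, +1, +1, then the pattern repeats.
For faith: f+8=n, a+1=b, i+1=j, t+8=b, h+1=i.

nbjbi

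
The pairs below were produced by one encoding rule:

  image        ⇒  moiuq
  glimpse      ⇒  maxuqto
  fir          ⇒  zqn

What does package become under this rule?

The output letters match the input read backwards, each shifted +8: image reversed is egami. Read the word backwards and shift each letter +8.
On package: reverse → egakcap; then shift: e+8=m, g+8=o, a+8=i, k+8=s, c+8=k, a+8=i, p+8=x.

moiskix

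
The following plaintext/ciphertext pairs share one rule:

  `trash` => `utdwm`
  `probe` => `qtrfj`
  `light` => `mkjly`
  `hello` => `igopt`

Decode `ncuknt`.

margin

In trash: t→u is +1, r→t is +2, a→d is +3, s→w is +4 — the shift increases by 1 each position. The shift increases by 1 at each position, starting from +1: 1, 2, 3, ….
Reversing it on ncuknt: n−1=m, c−2=a, u−3=r, k−4=g, n−5=i, t−6=n.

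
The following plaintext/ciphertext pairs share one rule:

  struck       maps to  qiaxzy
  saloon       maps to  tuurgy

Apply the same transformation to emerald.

Two steps: reverse the string, then apply a Caesar shift of +6.
Applying it to emerald: reverse → dlareme; then shift: d+6=j, l+6=r, a+6=g, r+6=x, e+6=k, m+6=s, e+6=k.

jrgxksk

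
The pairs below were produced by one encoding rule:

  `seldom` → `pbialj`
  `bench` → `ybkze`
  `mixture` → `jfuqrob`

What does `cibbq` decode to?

Each letter is shifted forward by 23 in the alphabet (a Caesar shift of +23).
Decoding cibbq: c−23=f, i−23=l, b−23=e, b−23=e, q−23=t.

fleet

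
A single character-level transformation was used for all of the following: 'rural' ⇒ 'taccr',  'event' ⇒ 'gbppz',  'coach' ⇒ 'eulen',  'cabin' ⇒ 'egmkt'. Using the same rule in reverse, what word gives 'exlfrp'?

A repeating key of period 3 is used — shifts +2, +6, +11 over and over.
Decoding exlfrp: e−2=c, x−6=r, l−11=a, f−2=d, r−6=l, p−11=e.

cradle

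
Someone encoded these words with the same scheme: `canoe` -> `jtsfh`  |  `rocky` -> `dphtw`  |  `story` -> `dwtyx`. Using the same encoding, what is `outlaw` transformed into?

The word is reversed, then every letter is shifted forward by 5.
Applying it to outlaw: reverse → waltuo; then shift: w+5=b, a+5=f, l+5=q, t+5=y, u+5=z, o+5=t.

bfqyzt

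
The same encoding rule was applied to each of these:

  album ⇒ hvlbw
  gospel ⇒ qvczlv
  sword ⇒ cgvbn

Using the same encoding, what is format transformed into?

pvbwhd

The shift depends on letter class: consonant l→v is +10, but vowel a→h is +7. The rule splits by letter class: vowels +7, consonants +10.
On format: f(cons)+10=p, o(vowel)+7=v, r(cons)+10=b, m(cons)+10=w, a(vowel)+7=h, t(cons)+10=d.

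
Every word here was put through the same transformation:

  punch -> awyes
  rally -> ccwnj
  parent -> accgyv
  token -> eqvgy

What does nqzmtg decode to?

cookie

Shifts by position in punch: pos 0: p→a (+11), pos 1: u→w (+2), pos 2: n→y (+11), pos 3: c→e (+2) — repeating every 2. A repeating key of period 2 is used — shifts +11, +2 over and over.
Decoding nqzmtg: n−11=c, q−2=o, z−11=o, m−2=k, t−11=i, g−2=e.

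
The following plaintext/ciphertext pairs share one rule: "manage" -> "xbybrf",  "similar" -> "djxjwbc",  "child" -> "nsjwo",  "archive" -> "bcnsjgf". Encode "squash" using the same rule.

dbvbds

The shift depends on letter class: consonant m→x is +11, but vowel a→b is +1. Vowels shift forward by 1 and consonants shift forward by 11.
On squash: s(cons)+11=d, q(cons)+11=b, u(vowel)+1=v, a(vowel)+1=b, s(cons)+11=d, h(cons)+11=s.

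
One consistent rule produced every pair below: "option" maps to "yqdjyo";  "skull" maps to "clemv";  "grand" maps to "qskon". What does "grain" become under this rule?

qskjx

Shifts by position in option: pos 0: o→y (+10), pos 1: p→q (+1), pos 2: t→d (+10), pos 3: i→j (+1) — repeating every 2. It's a Vigenère-style cipher with numeric key [10,1]: position i shifts by key[i mod 2].
Applying it to grain: g+10=q, r+1=s, a+10=k, i+1=j, n+10=x.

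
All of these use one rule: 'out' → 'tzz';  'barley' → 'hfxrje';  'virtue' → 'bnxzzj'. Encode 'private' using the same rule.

The shift depends on letter class: consonant t→z is +6, but vowel o→t is +5. Vowels shift forward by 5 and consonants shift forward by 6.
On private: p(cons)+6=v, r(cons)+6=x, i(vowel)+5=n, v(cons)+6=b, a(vowel)+5=f, t(cons)+6=z, e(vowel)+5=j.

vxnbfzj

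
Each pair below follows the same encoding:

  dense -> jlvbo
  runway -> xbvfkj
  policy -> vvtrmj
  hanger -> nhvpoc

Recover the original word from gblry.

audio

Letter i (0-indexed) is shifted by i+6, so successive shifts are 6, 7, 8, ….
Decoding gblry: g−6=a, b−7=u, l−8=d, r−9=i, y−10=o.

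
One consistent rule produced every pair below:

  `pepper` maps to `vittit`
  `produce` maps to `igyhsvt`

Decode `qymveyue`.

aquarium

The output letters match the input read backwards, each shifted +4: pepper reversed is reppep. The word is reversed, then every letter is shifted forward by 4.
Undoing it on qymveyue: shift back: q−4=m, y−4=u, m−4=i, v−4=r, e−4=a, y−4=u, u−4=q, e−4=a → muirauqa; then reverse → aquarium.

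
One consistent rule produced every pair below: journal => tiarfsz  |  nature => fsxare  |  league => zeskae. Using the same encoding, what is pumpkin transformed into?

j(9)→t(19) and o(14)→i(8) fit y≡3x+18 (mod 26); the inverse of 3 mod 26 is 9. Each letter's alphabet position (a=0..z=25) is mapped through 3·x+18 mod 26 — an affine cipher.
On pumpkin: p(15)→3·15+18≡11=l; u(20)→3·20+18≡0=a; m(12)→3·12+18≡2=c; p(15)→3·15+18≡11=l; k(10)→3·10+18≡22=w; i(8)→3·8+18≡16=q; n(13)→3·13+18≡5=f (all mod 26).

laclwqf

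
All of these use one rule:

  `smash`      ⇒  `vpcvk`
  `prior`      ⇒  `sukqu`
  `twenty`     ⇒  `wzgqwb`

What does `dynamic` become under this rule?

The shift depends on letter class: consonant s→v is +3, but vowel a→c is +2. The rule splits by letter class: vowels +2, consonants +3.
Applying it to dynamic: d(cons)+3=g, y(cons)+3=b, n(cons)+3=q, a(vowel)+2=c, m(cons)+3=p, i(vowel)+2=k, c(cons)+3=f.

gbqcpkf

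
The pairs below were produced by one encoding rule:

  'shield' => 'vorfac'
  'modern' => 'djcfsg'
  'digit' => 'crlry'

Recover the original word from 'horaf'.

while

This is an affine cipher: with a=0,…,z=25, each position x becomes (3x+19) mod 26.
Undoing it on horaf: h(7)→9·(7−19)≡22=w; o(14)→9·(14−19)≡7=h; r(17)→9·(17−19)≡8=i; a(0)→9·(0−19)≡11=l; f(5)→9·(5−19)≡4=e (all mod 26).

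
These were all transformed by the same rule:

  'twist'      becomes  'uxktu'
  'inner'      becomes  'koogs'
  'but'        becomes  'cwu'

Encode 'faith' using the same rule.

Two shifts are in play — +2 for a/e/i/o/u, +1 for every other letter.
On faith: f(cons)+1=g, a(vowel)+2=c, i(vowel)+2=k, t(cons)+1=u, h(cons)+1=i.

gckui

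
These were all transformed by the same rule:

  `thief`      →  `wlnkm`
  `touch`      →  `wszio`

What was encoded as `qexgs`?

nasal

In thief: t→w is +3, h→l is +4, i→n is +5, e→k is +6 — the shift increases by 1 each position. Each letter shifts forward by (position + 3), i.e. 3, 4, 5, … — the shift grows by one for each successive letter.
Undoing it on qexgs: q−3=n, e−4=a, x−5=s, g−6=a, s−7=l.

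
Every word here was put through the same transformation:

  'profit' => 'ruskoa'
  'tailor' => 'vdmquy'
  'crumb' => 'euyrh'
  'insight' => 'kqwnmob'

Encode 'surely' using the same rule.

uxvjrf

Letter i (0-indexed) is shifted by i+2, so successive shifts are 2, 3, 4, ….
For surely: s+2=u, u+3=x, r+4=v, e+5=j, l+6=r, y+7=f.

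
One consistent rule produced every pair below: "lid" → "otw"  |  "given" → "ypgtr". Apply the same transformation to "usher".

cpsdf

The output letters match the input read backwards, each shifted +11: lid reversed is dil. Two steps: reverse the string, then apply a Caesar shift of +11.
Applying it to usher: reverse → rehsu; then shift: r+11=c, e+11=p, h+11=s, s+11=d, u+11=f.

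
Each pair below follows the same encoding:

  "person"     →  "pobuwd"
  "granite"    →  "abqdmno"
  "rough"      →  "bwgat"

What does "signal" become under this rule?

p(15)→p(15) and e(4)→o(14) fit y≡19x+16 (mod 26); the inverse of 19 mod 26 is 11. Treating letters as 0–25, the rule is x ↦ 19x + 16 (mod 26).
For signal: s(18)→19·18+16≡20=u; i(8)→19·8+16≡12=m; g(6)→19·6+16≡0=a; n(13)→19·13+16≡3=d; a(0)→19·0+16≡16=q; l(11)→19·11+16≡17=r (all mod 26).

umadqr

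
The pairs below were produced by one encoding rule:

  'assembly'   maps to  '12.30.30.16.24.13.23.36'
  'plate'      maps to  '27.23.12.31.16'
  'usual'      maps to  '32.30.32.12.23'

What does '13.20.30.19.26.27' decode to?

bishop

a is letter #1 and maps to 12: an offset of 11. The number is (letter's place in the alphabet, a=1) + 11.
Reversing it on 13.20.30.19.26.27: 13→(13−11)÷1=2=b, 20→(20−11)÷1=9=i, 30→(30−11)÷1=19=s, 19→(19−11)÷1=8=h, 26→(26−11)÷1=15=o, 27→(27−11)÷1=16=p.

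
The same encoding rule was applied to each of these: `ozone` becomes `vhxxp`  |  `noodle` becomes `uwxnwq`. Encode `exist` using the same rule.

lfrce

Each letter shifts forward by (position + 7), i.e. 7, 8, 9, … — the shift grows by one for each successive letter.
On exist: e+7=l, x+8=f, i+9=r, s+10=c, t+11=e.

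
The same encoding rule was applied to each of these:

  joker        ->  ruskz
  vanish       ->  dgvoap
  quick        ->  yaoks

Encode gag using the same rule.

The shift depends on letter class: consonant j→r is +8, but vowel o→u is +6. Two shifts are in play — +6 for a/e/i/o/u, +8 for every other letter.
On gag: g(cons)+8=o, a(vowel)+6=g, g(cons)+8=o.

ogo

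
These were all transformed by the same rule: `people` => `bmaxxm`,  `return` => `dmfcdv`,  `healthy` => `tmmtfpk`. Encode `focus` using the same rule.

Shifts by position in people: pos 0: p→b (+12), pos 1: e→m (+8), pos 2: o→a (+12), pos 3: p→x (+8) — repeating every 2. It's a Vigenère-style cipher with numeric key [12,8]: position i shifts by key[i mod 2].
For focus: f+12=r, o+8=w, c+12=o, u+8=c, s+12=e.

rwoce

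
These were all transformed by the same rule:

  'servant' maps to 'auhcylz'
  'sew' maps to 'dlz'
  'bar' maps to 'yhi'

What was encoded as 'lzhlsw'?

The output letters match the input read backwards, each shifted +7: servant reversed is tnavres. Two steps: reverse the string, then apply a Caesar shift of +7.
Decoding lzhlsw: shift back: l−7=e, z−7=s, h−7=a, l−7=e, s−7=l, w−7=p → esaelp; then reverse → please.

please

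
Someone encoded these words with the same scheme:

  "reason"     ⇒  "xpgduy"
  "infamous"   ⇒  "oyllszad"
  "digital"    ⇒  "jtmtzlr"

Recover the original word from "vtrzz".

pilot

Shifts by position in reason: pos 0: r→x (+6), pos 1: e→p (+11), pos 2: a→g (+6), pos 3: s→d (+11) — repeating every 2. A repeating key of period 2 is used — shifts +6, +11 over and over.
Undoing it on vtrzz: v−6=p, t−11=i, r−6=l, z−11=o, z−6=t.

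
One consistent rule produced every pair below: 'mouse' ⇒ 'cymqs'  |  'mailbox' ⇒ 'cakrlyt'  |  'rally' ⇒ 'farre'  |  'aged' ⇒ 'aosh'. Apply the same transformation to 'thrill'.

m(12)→c(2) and o(14)→y(24) fit y≡11x+0 (mod 26); the inverse of 11 mod 26 is 19. Each letter's alphabet position (a=0..z=25) is mapped through 11·x+0 mod 26 — an affine cipher.
Applying it to thrill: t(19)→11·19+0≡1=b; h(7)→11·7+0≡25=z; r(17)→11·17+0≡5=f; i(8)→11·8+0≡10=k; l(11)→11·11+0≡17=r; l(11)→11·11+0≡17=r (all mod 26).

bzfkrr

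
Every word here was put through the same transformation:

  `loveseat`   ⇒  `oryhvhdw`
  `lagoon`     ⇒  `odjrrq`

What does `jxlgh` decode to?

Compare letters: l→o is +3, o→r is +3, v→y is +3 — a constant shift. Each letter is shifted forward by 3 in the alphabet (a Caesar shift of +3).
Undoing it on jxlgh: j−3=g, x−3=u, l−3=i, g−3=d, h−3=e.

guide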